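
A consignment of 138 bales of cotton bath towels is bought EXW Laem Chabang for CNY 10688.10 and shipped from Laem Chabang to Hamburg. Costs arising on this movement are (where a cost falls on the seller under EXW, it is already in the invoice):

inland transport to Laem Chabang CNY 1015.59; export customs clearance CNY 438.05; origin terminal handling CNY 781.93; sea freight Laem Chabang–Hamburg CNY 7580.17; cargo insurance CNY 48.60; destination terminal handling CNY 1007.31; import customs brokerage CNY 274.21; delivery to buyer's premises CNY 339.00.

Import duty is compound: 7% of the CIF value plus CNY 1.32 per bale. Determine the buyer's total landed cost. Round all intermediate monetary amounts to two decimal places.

Total landed cost: CNY 23793.79

EXW: the seller makes goods available at their premises; the buyer bears all onward costs.
CIF value = EXW price + inland to port + export clearance + origin terminal + freight + insurance = 10688.10 + 1015.59 + 438.05 + 781.93 + 7580.17 + 48.60 = 20552.44
Ad valorem component: 20552.44 × 7% = 1438.67
Specific component: 138 × 1.32 = 182.16
Import duty = 1438.67 + 182.16 = 1620.83
Buyer bears: inland to port 1015.59 + export clearance 438.05 + origin terminal 781.93 + freight 7580.17 + insurance 48.60 + destination terminal 1007.31 + brokerage 274.21 + delivery 339.00 + duty 1620.83 = 13105.69
Landed cost = invoice 10688.10 + 13105.69 = 23793.79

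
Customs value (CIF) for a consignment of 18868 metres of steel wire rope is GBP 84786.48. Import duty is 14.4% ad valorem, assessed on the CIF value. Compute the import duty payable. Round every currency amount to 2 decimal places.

Import duty: GBP 12209.25

Import duty = 84786.48 × 14.4% = 12209.25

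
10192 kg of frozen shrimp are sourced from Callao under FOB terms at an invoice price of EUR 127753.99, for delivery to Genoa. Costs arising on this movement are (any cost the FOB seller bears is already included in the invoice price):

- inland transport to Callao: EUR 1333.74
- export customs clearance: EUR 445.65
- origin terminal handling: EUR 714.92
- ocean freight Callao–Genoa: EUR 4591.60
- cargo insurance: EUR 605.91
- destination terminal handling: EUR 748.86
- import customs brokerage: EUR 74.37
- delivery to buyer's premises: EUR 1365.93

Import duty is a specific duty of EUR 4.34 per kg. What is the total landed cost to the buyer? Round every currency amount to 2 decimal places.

FOB: the seller bears costs until goods are on board at the origin port; the buyer bears freight, insurance and all costs thereafter.
Already in the invoice (seller's account under FOB): inland to port, export clearance, origin terminal — exclude.
CIF value = FOB price + freight + insurance = 127753.99 + 4591.60 + 605.91 = 132951.50
Import duty = 10192 × 4.34 = 44233.28
Buyer bears: freight 4591.60 + insurance 605.91 + destination terminal 748.86 + brokerage 74.37 + delivery 1365.93 + duty 44233.28 = 51619.95
Landed cost = invoice 127753.99 + 51619.95 = 179373.94

Total landed cost: EUR 179373.94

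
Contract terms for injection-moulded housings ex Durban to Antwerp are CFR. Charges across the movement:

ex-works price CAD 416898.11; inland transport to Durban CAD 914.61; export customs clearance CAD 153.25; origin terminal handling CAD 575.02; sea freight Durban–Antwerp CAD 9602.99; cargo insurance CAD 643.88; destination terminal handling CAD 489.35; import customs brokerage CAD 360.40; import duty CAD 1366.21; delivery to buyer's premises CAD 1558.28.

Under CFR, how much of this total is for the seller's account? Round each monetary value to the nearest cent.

CFR: the seller pays costs through ocean freight to the destination port, but not insurance.
Seller's account: goods 416898.11 + inland to port 914.61 + export clearance 153.25 + origin terminal 575.02 + freight 9602.99 = 428143.98
Buyer's account: insurance 643.88 + destination terminal 489.35 + brokerage 360.40 + duty 1366.21 + delivery 1558.28 = 4418.12

Seller's account: CAD 428143.98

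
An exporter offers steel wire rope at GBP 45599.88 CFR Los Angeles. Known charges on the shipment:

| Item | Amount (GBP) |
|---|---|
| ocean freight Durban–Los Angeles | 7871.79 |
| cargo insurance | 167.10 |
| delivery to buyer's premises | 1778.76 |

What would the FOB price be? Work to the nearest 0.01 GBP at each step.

Not relevant to the conversion: insurance, delivery — on the buyer under both terms; not part of either seller's price.
From CFR to FOB, the seller no longer bears: freight.
FOB price = 45599.88 − 7871.79 = 37728.09

FOB price: GBP 37728.09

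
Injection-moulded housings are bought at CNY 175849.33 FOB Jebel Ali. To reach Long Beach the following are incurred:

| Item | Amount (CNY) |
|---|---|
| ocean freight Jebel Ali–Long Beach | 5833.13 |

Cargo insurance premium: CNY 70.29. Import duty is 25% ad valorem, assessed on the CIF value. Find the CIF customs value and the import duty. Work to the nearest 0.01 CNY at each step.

CIF value: CNY 181752.75; import duty: CNY 45438.19

CIF = FOB price + freight + insurance
CIF = 175849.33 + 5833.13 + 70.29 = 181752.75
Import duty = 181752.75 × 25% = 45438.19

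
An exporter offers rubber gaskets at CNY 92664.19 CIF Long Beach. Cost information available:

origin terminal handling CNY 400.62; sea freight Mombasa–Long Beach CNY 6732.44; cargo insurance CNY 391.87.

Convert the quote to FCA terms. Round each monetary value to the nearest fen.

From CIF to FCA, the seller no longer bears: origin terminal, freight, insurance.
FCA price = 92664.19 − 400.62 − 6732.44 − 391.87 = 85139.26

FCA price: CNY 85139.26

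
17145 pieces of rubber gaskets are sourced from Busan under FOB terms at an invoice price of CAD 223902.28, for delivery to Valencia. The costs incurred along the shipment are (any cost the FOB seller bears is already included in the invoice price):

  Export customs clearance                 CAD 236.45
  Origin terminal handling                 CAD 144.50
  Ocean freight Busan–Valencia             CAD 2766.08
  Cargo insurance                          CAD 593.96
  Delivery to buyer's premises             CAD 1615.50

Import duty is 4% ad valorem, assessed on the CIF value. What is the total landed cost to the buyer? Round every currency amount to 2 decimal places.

FOB: the seller bears costs until goods are on board at the origin port; the buyer bears freight, insurance and all costs thereafter.
Already in the invoice (seller's account under FOB): export clearance, origin terminal — exclude.
CIF value = FOB price + freight + insurance = 223902.28 + 2766.08 + 593.96 = 227262.32
Import duty = 227262.32 × 4% = 9090.49
Buyer bears: freight 2766.08 + insurance 593.96 + delivery 1615.50 + duty 9090.49 = 14066.03
Landed cost = invoice 223902.28 + 14066.03 = 237968.31

Total landed cost: CAD 237968.31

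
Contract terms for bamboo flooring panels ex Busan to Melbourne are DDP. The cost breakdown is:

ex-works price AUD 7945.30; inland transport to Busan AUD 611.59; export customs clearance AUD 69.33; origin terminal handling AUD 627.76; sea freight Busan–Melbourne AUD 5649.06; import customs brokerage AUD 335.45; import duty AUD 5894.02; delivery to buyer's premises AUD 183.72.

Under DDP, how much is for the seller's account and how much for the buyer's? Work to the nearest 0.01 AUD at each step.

DDP: the seller bears all costs including import duty.
Seller's account: goods 7945.30 + inland to port 611.59 + export clearance 69.33 + origin terminal 627.76 + freight 5649.06 + brokerage 335.45 + duty 5894.02 + delivery 183.72 = 21316.23
Buyer's account: 0.00

Seller: AUD 21316.23; buyer: AUD 0.00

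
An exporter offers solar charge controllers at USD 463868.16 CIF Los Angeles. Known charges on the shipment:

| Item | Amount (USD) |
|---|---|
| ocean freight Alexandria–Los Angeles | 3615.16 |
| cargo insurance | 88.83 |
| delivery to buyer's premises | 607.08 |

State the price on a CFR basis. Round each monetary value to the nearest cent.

CFR price: USD 463779.33

Not relevant to the conversion: freight — on the seller under both CIF and CFR; already in the CIF price and stays in the CFR price. delivery — on the buyer under both terms; not part of either seller's price.
From CIF to CFR, the seller no longer bears: insurance.
CFR price = 463868.16 − 88.83 = 463779.33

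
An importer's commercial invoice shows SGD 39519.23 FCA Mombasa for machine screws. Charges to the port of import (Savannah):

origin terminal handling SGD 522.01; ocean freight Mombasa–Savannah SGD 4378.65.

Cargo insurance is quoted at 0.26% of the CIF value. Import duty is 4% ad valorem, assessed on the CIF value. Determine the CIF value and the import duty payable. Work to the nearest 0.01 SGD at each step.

CIF value: SGD 44535.68; import duty: SGD 1781.43

Let C be the CIF value. C = FCA price + pre-shipment costs + freight + 0.26% × C
C − 0.26% × C = 39519.23 + 522.01 + 4378.65
0.9974 × C = 44419.89
C = 44419.89 / 0.9974 = 44535.68
Insurance premium = 0.26% × 44535.68 = 115.79
Import duty = 44535.68 × 4% = 1781.43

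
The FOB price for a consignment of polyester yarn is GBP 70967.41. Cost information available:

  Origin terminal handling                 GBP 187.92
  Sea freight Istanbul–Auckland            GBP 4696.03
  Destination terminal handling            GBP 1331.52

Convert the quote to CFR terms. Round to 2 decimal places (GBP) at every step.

Not relevant to the conversion: origin terminal — on the seller under both FOB and CFR; already in the FOB price and stays in the CFR price. destination terminal — on the buyer under both terms; not part of either seller's price.
From FOB to CFR, the seller additionally bears: freight.
CFR price = 70967.41 + 4696.03 = 75663.44

CFR price: GBP 75663.44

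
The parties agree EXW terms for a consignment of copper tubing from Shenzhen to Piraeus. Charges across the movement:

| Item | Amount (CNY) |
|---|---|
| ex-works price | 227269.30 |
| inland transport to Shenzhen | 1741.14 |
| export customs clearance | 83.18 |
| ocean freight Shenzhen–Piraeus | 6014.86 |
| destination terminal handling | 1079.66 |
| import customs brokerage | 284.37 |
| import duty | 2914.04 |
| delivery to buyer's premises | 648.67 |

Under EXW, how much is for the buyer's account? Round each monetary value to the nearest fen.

Buyer's account: CNY 12765.92

EXW: the seller makes goods available at their premises; the buyer bears all onward costs.
Seller's account: goods 227269.30 = 227269.30
Buyer's account: inland to port 1741.14 + export clearance 83.18 + freight 6014.86 + destination terminal 1079.66 + brokerage 284.37 + duty 2914.04 + delivery 648.67 = 12765.92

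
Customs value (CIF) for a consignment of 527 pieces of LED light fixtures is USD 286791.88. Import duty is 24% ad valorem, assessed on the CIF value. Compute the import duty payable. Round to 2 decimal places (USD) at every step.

Import duty = 286791.88 × 24% = 68830.05

Import duty: USD 68830.05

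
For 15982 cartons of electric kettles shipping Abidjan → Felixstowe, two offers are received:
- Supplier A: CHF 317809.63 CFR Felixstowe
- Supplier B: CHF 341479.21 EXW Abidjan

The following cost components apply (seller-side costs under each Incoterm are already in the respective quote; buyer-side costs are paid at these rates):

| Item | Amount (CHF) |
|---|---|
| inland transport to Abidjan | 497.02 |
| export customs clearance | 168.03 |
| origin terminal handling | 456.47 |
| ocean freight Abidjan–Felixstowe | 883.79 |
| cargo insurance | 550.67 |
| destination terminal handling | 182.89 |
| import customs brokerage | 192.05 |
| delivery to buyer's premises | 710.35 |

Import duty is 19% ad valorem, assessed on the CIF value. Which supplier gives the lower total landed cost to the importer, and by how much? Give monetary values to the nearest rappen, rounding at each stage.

Supplier A is cheaper by CHF 30553.12

Supplier A (CFR):
CIF value = CFR price + insurance = 317809.63 + 550.67 = 318360.30
Import duty = 318360.30 × 19% = 60488.46
Buyer bears (A): 550.67 + 182.89 + 192.05 + 710.35 = 1635.96
Landed cost (A) = invoice 317809.63 + 1635.96 + duty 60488.46 = 379934.05
Supplier B (EXW):
CIF value = EXW price + inland to port + export clearance + origin terminal + freight + insurance = 341479.21 + 497.02 + 168.03 + 456.47 + 883.79 + 550.67 = 344035.19
Import duty = 344035.19 × 19% = 65366.69
Buyer bears (B): 497.02 + 168.03 + 456.47 + 883.79 + 550.67 + 182.89 + 192.05 + 710.35 = 3641.27
Landed cost (B) = invoice 341479.21 + 3641.27 + duty 65366.69 = 410487.17
Difference = |379934.05 − 410487.17| = 30553.12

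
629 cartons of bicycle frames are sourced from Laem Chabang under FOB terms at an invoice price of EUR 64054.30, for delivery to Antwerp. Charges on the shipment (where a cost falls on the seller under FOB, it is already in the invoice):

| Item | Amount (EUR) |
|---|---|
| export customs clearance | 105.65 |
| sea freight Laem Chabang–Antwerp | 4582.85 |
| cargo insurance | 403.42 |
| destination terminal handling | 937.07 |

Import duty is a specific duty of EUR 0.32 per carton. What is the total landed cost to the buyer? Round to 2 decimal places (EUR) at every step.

FOB: the seller bears costs until goods are on board at the origin port; the buyer bears freight, insurance and all costs thereafter.
Already in the invoice (seller's account under FOB): export clearance — exclude.
CIF value = FOB price + freight + insurance = 64054.30 + 4582.85 + 403.42 = 69040.57
Import duty = 629 × 0.32 = 201.28
Buyer bears: freight 4582.85 + insurance 403.42 + destination terminal 937.07 + duty 201.28 = 6124.62
Landed cost = invoice 64054.30 + 6124.62 = 70178.92

Total landed cost: EUR 70178.92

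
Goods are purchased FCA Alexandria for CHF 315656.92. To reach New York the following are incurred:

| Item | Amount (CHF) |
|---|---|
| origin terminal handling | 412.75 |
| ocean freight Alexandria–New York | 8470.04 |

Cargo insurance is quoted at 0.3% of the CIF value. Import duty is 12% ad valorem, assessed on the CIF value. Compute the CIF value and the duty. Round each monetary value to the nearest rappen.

Let C be the CIF value. C = FCA price + pre-shipment costs + freight + 0.3% × C
C − 0.3% × C = 315656.92 + 412.75 + 8470.04
0.997 × C = 324539.71
C = 324539.71 / 0.997 = 325516.26
Insurance premium = 0.3% × 325516.26 = 976.55
Import duty = 325516.26 × 12% = 39061.95

CIF value: CHF 325516.26; import duty: CHF 39061.95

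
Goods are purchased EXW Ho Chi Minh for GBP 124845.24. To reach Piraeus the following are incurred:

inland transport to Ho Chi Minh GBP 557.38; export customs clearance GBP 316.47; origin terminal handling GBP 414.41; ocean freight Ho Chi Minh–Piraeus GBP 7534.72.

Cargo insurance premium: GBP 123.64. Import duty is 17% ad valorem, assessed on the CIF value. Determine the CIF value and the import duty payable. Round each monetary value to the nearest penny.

CIF = EXW price + pre-shipment costs + freight + insurance
CIF = 124845.24 + 557.38 + 316.47 + 414.41 + 7534.72 + 123.64 = 133791.86
Import duty = 133791.86 × 17% = 22744.62

CIF value: GBP 133791.86; import duty: GBP 22744.62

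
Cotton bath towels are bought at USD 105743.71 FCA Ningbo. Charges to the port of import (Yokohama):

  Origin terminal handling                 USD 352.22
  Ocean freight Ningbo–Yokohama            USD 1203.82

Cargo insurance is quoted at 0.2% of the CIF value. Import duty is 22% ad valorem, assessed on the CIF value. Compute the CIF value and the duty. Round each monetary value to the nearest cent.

Let C be the CIF value. C = FCA price + pre-shipment costs + freight + 0.2% × C
C − 0.2% × C = 105743.71 + 352.22 + 1203.82
0.998 × C = 107299.75
C = 107299.75 / 0.998 = 107514.78
Insurance premium = 0.2% × 107514.78 = 215.03
Import duty = 107514.78 × 22% = 23653.25

CIF value: USD 107514.78; import duty: USD 23653.25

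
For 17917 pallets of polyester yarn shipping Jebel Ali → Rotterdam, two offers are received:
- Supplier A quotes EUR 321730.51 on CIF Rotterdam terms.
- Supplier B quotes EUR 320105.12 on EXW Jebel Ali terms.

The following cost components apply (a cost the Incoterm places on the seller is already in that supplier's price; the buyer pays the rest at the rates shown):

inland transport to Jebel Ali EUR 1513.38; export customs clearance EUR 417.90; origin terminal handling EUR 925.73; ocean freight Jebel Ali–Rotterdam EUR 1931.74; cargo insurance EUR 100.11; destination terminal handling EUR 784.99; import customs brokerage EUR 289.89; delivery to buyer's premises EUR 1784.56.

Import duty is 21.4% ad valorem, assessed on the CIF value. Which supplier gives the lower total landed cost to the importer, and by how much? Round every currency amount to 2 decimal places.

Supplier A (CIF):
The CIF price already equals the CIF value: 321730.51
Import duty = 321730.51 × 21.4% = 68850.33
Buyer bears (A): 784.99 + 289.89 + 1784.56 = 2859.44
Landed cost (A) = invoice 321730.51 + 2859.44 + duty 68850.33 = 393440.28
Supplier B (EXW):
CIF value = EXW price + inland to port + export clearance + origin terminal + freight + insurance = 320105.12 + 1513.38 + 417.90 + 925.73 + 1931.74 + 100.11 = 324993.98
Import duty = 324993.98 × 21.4% = 69548.71
Buyer bears (B): 1513.38 + 417.90 + 925.73 + 1931.74 + 100.11 + 784.99 + 289.89 + 1784.56 = 7748.30
Landed cost (B) = invoice 320105.12 + 7748.30 + duty 69548.71 = 397402.13
Difference = |393440.28 − 397402.13| = 3961.85

Supplier A is cheaper by EUR 3961.85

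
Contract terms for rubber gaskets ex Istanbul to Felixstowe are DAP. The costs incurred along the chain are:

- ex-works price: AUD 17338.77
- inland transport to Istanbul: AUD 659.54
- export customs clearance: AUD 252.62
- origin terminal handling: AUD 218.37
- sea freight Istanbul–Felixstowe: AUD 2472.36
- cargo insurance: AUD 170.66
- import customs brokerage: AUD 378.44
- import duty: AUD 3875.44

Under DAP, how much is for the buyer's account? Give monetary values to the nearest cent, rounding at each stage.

DAP: the seller bears all costs to the named destination except import duty and clearance.
Seller's account: goods 17338.77 + inland to port 659.54 + export clearance 252.62 + origin terminal 218.37 + freight 2472.36 + insurance 170.66 = 21112.32
Buyer's account: brokerage 378.44 + duty 3875.44 = 4253.88

Buyer's account: AUD 4253.88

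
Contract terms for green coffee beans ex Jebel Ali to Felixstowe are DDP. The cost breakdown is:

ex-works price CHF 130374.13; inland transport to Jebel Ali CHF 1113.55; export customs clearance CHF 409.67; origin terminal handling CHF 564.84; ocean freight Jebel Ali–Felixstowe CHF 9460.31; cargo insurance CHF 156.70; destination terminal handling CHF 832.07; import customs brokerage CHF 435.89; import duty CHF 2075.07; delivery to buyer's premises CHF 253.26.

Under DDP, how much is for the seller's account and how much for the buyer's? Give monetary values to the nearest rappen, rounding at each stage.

Seller: CHF 145675.49; buyer: CHF 0.00

DDP: the seller bears all costs including import duty.
Seller's account: goods 130374.13 + inland to port 1113.55 + export clearance 409.67 + origin terminal 564.84 + freight 9460.31 + insurance 156.70 + destination terminal 832.07 + brokerage 435.89 + duty 2075.07 + delivery 253.26 = 145675.49
Buyer's account: 0.00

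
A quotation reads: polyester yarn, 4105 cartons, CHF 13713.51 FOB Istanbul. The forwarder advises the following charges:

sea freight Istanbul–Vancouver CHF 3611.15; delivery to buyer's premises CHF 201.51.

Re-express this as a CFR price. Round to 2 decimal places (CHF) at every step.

CFR price: CHF 17324.66

Not relevant to the conversion: delivery — on the buyer under both terms; not part of either seller's price.
From FOB to CFR, the seller additionally bears: freight.
CFR price = 13713.51 + 3611.15 = 17324.66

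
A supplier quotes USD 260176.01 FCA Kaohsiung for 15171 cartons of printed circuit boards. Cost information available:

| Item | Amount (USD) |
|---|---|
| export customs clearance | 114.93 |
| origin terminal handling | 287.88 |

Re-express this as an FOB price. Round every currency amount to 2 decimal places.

FOB price: USD 260463.89

Not relevant to the conversion: export clearance — on the seller under both FCA and FOB; already in the FCA price and stays in the FOB price.
From FCA to FOB, the seller additionally bears: origin terminal.
FOB price = 260176.01 + 287.88 = 260463.89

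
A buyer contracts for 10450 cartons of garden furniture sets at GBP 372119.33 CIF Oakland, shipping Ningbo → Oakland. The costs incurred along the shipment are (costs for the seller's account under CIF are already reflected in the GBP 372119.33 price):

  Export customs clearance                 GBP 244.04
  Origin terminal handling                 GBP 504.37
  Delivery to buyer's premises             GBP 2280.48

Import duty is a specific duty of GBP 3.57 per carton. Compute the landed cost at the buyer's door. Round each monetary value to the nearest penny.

Total landed cost: GBP 411706.31

CIF: the seller pays costs through ocean freight and marine insurance to the destination port.
Already in the invoice (seller's account under CIF): export clearance, origin terminal — exclude.
The CIF price already equals the CIF value: 372119.33
Import duty = 10450 × 3.57 = 37306.50
Buyer bears: delivery 2280.48 + duty 37306.50 = 39586.98
Landed cost = invoice 372119.33 + 39586.98 = 411706.31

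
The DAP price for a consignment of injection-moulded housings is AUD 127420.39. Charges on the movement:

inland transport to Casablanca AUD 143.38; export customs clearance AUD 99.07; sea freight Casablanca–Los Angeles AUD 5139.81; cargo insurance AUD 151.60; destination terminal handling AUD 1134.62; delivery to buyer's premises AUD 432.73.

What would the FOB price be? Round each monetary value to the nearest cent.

FOB price: AUD 120561.63

Not relevant to the conversion: inland to port, export clearance — on the seller under both DAP and FOB; already in the DAP price and stays in the FOB price.
From DAP to FOB, the seller no longer bears: freight, insurance, destination terminal, delivery.
FOB price = 127420.39 − 5139.81 − 151.60 − 1134.62 − 432.73 = 120561.63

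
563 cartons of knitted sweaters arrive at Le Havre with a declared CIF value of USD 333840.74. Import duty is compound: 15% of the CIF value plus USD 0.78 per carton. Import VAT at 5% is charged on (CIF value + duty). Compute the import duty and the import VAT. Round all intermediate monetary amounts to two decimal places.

Ad valorem component: 333840.74 × 15% = 50076.11
Specific component: 563 × 0.78 = 439.14
Import duty = 50076.11 + 439.14 = 50515.25
VAT base = CIF + duty = 333840.74 + 50515.25 = 384355.99
Import VAT = 384355.99 × 5% = 19217.80

Import duty: USD 50515.25; import VAT: USD 19217.80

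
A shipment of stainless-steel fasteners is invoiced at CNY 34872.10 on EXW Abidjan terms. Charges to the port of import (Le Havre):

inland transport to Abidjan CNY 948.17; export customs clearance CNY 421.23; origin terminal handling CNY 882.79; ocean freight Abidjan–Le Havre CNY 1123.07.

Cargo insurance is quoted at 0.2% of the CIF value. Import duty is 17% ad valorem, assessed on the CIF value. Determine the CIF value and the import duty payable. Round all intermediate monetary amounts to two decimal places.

CIF value: CNY 38324.01; import duty: CNY 6515.08

Let C be the CIF value. C = EXW price + pre-shipment costs + freight + 0.2% × C
C − 0.2% × C = 34872.10 + 948.17 + 421.23 + 882.79 + 1123.07
0.998 × C = 38247.36
C = 38247.36 / 0.998 = 38324.01
Insurance premium = 0.2% × 38324.01 = 76.65
Import duty = 38324.01 × 17% = 6515.08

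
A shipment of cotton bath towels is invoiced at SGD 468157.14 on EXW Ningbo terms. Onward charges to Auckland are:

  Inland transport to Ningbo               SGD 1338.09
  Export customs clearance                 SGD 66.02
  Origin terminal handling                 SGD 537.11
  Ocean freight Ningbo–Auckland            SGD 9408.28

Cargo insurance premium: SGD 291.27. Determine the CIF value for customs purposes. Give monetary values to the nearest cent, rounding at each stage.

CIF = EXW price + pre-shipment costs + freight + insurance
CIF = 468157.14 + 1338.09 + 66.02 + 537.11 + 9408.28 + 291.27 = 479797.91

CIF value: SGD 479797.91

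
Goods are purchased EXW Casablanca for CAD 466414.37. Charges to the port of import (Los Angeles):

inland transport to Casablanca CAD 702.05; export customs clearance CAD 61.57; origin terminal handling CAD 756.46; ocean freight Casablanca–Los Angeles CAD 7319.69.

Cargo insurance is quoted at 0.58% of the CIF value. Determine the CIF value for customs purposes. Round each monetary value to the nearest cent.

Let C be the CIF value. C = EXW price + pre-shipment costs + freight + 0.58% × C
C − 0.58% × C = 466414.37 + 702.05 + 61.57 + 756.46 + 7319.69
0.9942 × C = 475254.14
C = 475254.14 / 0.9942 = 478026.69
Insurance premium = 0.58% × 478026.69 = 2772.55

CIF value: CAD 478026.69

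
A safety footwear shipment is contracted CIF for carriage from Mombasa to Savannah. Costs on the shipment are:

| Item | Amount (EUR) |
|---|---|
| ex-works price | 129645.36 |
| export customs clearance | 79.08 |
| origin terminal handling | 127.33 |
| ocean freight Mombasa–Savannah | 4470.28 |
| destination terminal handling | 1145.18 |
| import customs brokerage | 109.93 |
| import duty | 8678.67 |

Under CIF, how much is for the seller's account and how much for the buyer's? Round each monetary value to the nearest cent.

CIF: the seller pays costs through ocean freight and marine insurance to the destination port.
Seller's account: goods 129645.36 + export clearance 79.08 + origin terminal 127.33 + freight 4470.28 = 134322.05
Buyer's account: destination terminal 1145.18 + brokerage 109.93 + duty 8678.67 = 9933.78

Seller: EUR 134322.05; buyer: EUR 9933.78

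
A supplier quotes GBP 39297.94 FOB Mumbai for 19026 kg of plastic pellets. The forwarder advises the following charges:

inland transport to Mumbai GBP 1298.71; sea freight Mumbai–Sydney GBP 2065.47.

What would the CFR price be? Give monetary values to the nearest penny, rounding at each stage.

Not relevant to the conversion: inland to port — on the seller under both FOB and CFR; already in the FOB price and stays in the CFR price.
From FOB to CFR, the seller additionally bears: freight.
CFR price = 39297.94 + 2065.47 = 41363.41

CFR price: GBP 41363.41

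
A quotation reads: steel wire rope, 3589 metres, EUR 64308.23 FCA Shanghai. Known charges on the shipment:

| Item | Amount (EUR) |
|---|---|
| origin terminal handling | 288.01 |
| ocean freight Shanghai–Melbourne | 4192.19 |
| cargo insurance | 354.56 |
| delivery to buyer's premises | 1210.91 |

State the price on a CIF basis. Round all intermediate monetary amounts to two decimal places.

CIF price: EUR 69142.99

Not relevant to the conversion: delivery — on the buyer under both terms; not part of either seller's price.
From FCA to CIF, the seller additionally bears: origin terminal, freight, insurance.
CIF price = 64308.23 + 288.01 + 4192.19 + 354.56 = 69142.99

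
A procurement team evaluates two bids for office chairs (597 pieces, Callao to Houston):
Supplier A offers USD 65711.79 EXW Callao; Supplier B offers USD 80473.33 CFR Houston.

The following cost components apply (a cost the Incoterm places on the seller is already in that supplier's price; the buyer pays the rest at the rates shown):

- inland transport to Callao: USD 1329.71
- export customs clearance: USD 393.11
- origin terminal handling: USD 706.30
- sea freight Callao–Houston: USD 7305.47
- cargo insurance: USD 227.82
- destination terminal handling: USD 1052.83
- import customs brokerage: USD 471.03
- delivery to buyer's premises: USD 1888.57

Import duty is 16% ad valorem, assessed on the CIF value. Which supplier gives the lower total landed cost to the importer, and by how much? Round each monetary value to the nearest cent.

Supplier A is cheaper by USD 5831.26

Supplier A (EXW):
CIF value = EXW price + inland to port + export clearance + origin terminal + freight + insurance = 65711.79 + 1329.71 + 393.11 + 706.30 + 7305.47 + 227.82 = 75674.20
Import duty = 75674.20 × 16% = 12107.87
Buyer bears (A): 1329.71 + 393.11 + 706.30 + 7305.47 + 227.82 + 1052.83 + 471.03 + 1888.57 = 13374.84
Landed cost (A) = invoice 65711.79 + 13374.84 + duty 12107.87 = 91194.50
Supplier B (CFR):
CIF value = CFR price + insurance = 80473.33 + 227.82 = 80701.15
Import duty = 80701.15 × 16% = 12912.18
Buyer bears (B): 227.82 + 1052.83 + 471.03 + 1888.57 = 3640.25
Landed cost (B) = invoice 80473.33 + 3640.25 + duty 12912.18 = 97025.76
Difference = |91194.50 − 97025.76| = 5831.26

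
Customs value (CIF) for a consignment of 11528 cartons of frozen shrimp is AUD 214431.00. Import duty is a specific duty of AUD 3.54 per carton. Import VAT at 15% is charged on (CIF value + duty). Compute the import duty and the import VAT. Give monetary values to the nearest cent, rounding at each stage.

Import duty: AUD 40809.12; import VAT: AUD 38286.02

Import duty = 11528 × 3.54 = 40809.12
VAT base = CIF + duty = 214431.00 + 40809.12 = 255240.12
Import VAT = 255240.12 × 15% = 38286.02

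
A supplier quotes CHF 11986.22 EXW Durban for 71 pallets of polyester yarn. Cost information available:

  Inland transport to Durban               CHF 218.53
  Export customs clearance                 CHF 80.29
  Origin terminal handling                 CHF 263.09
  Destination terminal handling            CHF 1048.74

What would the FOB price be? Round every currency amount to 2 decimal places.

Not relevant to the conversion: destination terminal — on the buyer under both terms; not part of either seller's price.
From EXW to FOB, the seller additionally bears: inland to port, export clearance, origin terminal.
FOB price = 11986.22 + 218.53 + 80.29 + 263.09 = 12548.13

FOB price: CHF 12548.13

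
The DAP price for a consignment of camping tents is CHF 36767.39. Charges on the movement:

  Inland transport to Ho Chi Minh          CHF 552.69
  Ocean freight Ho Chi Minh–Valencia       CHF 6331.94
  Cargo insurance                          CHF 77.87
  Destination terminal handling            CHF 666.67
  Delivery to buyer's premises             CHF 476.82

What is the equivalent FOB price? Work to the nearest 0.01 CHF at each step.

Not relevant to the conversion: inland to port — on the seller under both DAP and FOB; already in the DAP price and stays in the FOB price.
From DAP to FOB, the seller no longer bears: freight, insurance, destination terminal, delivery.
FOB price = 36767.39 − 6331.94 − 77.87 − 666.67 − 476.82 = 29214.09

FOB price: CHF 29214.09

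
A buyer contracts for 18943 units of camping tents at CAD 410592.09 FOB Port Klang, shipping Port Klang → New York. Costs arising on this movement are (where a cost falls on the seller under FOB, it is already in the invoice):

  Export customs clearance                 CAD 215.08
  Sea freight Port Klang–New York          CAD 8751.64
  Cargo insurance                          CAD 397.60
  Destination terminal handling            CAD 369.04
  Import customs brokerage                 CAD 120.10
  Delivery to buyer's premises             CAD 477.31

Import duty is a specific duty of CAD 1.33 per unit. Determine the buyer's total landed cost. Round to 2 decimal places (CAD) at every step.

Total landed cost: CAD 445901.97

FOB: the seller bears costs until goods are on board at the origin port; the buyer bears freight, insurance and all costs thereafter.
Already in the invoice (seller's account under FOB): export clearance — exclude.
CIF value = FOB price + freight + insurance = 410592.09 + 8751.64 + 397.60 = 419741.33
Import duty = 18943 × 1.33 = 25194.19
Buyer bears: freight 8751.64 + insurance 397.60 + destination terminal 369.04 + brokerage 120.10 + delivery 477.31 + duty 25194.19 = 35309.88
Landed cost = invoice 410592.09 + 35309.88 = 445901.97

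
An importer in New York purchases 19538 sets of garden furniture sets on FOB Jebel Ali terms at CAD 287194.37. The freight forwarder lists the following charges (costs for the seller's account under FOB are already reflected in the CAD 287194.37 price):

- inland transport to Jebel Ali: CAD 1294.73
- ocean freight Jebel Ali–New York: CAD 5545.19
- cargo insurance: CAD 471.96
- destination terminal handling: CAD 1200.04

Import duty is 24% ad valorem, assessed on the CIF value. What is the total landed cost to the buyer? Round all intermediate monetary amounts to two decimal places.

FOB: the seller bears costs until goods are on board at the origin port; the buyer bears freight, insurance and all costs thereafter.
Already in the invoice (seller's account under FOB): inland to port — exclude.
CIF value = FOB price + freight + insurance = 287194.37 + 5545.19 + 471.96 = 293211.52
Import duty = 293211.52 × 24% = 70370.76
Buyer bears: freight 5545.19 + insurance 471.96 + destination terminal 1200.04 + duty 70370.76 = 77587.95
Landed cost = invoice 287194.37 + 77587.95 = 364782.32

Total landed cost: CAD 364782.32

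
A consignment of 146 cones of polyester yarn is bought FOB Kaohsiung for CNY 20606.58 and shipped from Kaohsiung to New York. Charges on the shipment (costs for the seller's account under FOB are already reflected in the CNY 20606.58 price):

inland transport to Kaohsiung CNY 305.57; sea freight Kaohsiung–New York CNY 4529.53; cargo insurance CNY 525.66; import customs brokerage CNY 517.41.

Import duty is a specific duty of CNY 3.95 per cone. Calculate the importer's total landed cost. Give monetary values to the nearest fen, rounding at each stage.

FOB: the seller bears costs until goods are on board at the origin port; the buyer bears freight, insurance and all costs thereafter.
Already in the invoice (seller's account under FOB): inland to port — exclude.
CIF value = FOB price + freight + insurance = 20606.58 + 4529.53 + 525.66 = 25661.77
Import duty = 146 × 3.95 = 576.70
Buyer bears: freight 4529.53 + insurance 525.66 + brokerage 517.41 + duty 576.70 = 6149.30
Landed cost = invoice 20606.58 + 6149.30 = 26755.88

Total landed cost: CNY 26755.88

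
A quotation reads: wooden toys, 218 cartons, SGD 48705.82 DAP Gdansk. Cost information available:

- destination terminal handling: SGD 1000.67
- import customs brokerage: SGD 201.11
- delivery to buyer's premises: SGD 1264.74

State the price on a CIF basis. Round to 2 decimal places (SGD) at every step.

Not relevant to the conversion: brokerage — on the buyer under both terms; not part of either seller's price.
From DAP to CIF, the seller no longer bears: destination terminal, delivery.
CIF price = 48705.82 − 1000.67 − 1264.74 = 46440.41

CIF price: SGD 46440.41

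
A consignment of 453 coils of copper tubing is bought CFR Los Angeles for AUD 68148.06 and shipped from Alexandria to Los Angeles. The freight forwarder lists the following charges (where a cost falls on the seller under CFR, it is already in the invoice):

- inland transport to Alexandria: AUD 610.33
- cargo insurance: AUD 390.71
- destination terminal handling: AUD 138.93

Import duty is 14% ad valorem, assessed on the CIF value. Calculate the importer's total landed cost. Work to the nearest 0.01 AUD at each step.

Total landed cost: AUD 78273.13

CFR: the seller pays costs through ocean freight to the destination port, but not insurance.
Already in the invoice (seller's account under CFR): inland to port — exclude.
CIF value = CFR price + insurance = 68148.06 + 390.71 = 68538.77
Import duty = 68538.77 × 14% = 9595.43
Buyer bears: insurance 390.71 + destination terminal 138.93 + duty 9595.43 = 10125.07
Landed cost = invoice 68148.06 + 10125.07 = 78273.13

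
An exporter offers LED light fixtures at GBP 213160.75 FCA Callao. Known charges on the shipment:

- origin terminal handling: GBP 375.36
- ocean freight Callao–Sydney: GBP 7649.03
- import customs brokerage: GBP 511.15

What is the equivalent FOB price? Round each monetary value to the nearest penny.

FOB price: GBP 213536.11

Not relevant to the conversion: brokerage, freight — on the buyer under both terms; not part of either seller's price.
From FCA to FOB, the seller additionally bears: origin terminal.
FOB price = 213160.75 + 375.36 = 213536.11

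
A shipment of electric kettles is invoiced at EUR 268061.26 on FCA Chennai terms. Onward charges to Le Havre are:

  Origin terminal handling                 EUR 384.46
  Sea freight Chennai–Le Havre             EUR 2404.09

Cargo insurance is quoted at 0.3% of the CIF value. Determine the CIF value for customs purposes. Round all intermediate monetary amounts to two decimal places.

CIF value: EUR 271664.80

Let C be the CIF value. C = FCA price + pre-shipment costs + freight + 0.3% × C
C − 0.3% × C = 268061.26 + 384.46 + 2404.09
0.997 × C = 270849.81
C = 270849.81 / 0.997 = 271664.80
Insurance premium = 0.3% × 271664.80 = 814.99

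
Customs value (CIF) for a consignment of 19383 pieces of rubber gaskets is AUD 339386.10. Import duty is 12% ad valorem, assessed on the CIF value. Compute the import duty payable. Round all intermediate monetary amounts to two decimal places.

Import duty: AUD 40726.33

Import duty = 339386.10 × 12% = 40726.33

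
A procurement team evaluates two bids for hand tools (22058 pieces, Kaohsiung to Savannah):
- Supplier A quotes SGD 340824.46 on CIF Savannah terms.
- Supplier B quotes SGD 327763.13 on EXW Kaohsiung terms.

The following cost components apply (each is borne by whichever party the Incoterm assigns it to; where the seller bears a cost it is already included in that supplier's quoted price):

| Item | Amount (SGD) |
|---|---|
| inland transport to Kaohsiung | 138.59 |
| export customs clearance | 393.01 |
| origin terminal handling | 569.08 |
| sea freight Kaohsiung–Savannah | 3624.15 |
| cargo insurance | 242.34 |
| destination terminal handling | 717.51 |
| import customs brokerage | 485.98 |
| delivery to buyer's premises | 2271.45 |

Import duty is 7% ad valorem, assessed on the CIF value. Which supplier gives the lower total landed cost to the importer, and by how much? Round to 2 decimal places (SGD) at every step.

Supplier B is cheaper by SGD 8660.75

Supplier A (CIF):
The CIF price already equals the CIF value: 340824.46
Import duty = 340824.46 × 7% = 23857.71
Buyer bears (A): 717.51 + 485.98 + 2271.45 = 3474.94
Landed cost (A) = invoice 340824.46 + 3474.94 + duty 23857.71 = 368157.11
Supplier B (EXW):
CIF value = EXW price + inland to port + export clearance + origin terminal + freight + insurance = 327763.13 + 138.59 + 393.01 + 569.08 + 3624.15 + 242.34 = 332730.30
Import duty = 332730.30 × 7% = 23291.12
Buyer bears (B): 138.59 + 393.01 + 569.08 + 3624.15 + 242.34 + 717.51 + 485.98 + 2271.45 = 8442.11
Landed cost (B) = invoice 327763.13 + 8442.11 + duty 23291.12 = 359496.36
Difference = |368157.11 − 359496.36| = 8660.75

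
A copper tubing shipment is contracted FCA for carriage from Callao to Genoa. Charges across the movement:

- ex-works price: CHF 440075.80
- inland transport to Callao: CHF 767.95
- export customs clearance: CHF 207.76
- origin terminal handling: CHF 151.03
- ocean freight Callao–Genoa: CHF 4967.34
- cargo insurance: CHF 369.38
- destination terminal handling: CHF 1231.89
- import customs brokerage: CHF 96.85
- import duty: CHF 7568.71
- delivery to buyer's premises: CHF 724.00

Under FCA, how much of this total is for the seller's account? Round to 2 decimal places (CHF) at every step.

FCA: the seller delivers export-cleared goods to the carrier; the buyer bears costs from that point.
Seller's account: goods 440075.80 + inland to port 767.95 + export clearance 207.76 = 441051.51
Buyer's account: origin terminal 151.03 + freight 4967.34 + insurance 369.38 + destination terminal 1231.89 + brokerage 96.85 + duty 7568.71 + delivery 724.00 = 15109.20

Seller's account: CHF 441051.51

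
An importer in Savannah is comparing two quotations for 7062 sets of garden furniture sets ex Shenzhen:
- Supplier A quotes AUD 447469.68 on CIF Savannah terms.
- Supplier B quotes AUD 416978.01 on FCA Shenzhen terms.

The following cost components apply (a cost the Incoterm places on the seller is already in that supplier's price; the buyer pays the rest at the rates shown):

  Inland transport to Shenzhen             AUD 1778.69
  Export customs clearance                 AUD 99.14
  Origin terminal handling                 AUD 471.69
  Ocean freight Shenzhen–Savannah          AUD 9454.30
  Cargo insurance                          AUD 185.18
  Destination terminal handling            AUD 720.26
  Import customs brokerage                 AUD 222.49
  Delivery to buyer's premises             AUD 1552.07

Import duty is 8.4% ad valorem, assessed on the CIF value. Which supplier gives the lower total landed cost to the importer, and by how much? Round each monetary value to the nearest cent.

Supplier B is cheaper by AUD 22092.46

Supplier A (CIF):
The CIF price already equals the CIF value: 447469.68
Import duty = 447469.68 × 8.4% = 37587.45
Buyer bears (A): 720.26 + 222.49 + 1552.07 = 2494.82
Landed cost (A) = invoice 447469.68 + 2494.82 + duty 37587.45 = 487551.95
Supplier B (FCA):
CIF value = FCA price + origin terminal + freight + insurance = 416978.01 + 471.69 + 9454.30 + 185.18 = 427089.18
Import duty = 427089.18 × 8.4% = 35875.49
Buyer bears (B): 471.69 + 9454.30 + 185.18 + 720.26 + 222.49 + 1552.07 = 12605.99
Landed cost (B) = invoice 416978.01 + 12605.99 + duty 35875.49 = 465459.49
Difference = |487551.95 − 465459.49| = 22092.46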